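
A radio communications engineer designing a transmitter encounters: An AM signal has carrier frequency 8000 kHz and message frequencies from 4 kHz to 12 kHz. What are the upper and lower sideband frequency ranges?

Upper sideband (USB) = fc + [fm_low, fm_high] = 8000 + [4, 12] = [8004, 8012] kHz
Lower sideband (LSB) = fc - [fm_high, fm_low] = 8000 - [12, 4] = [7988, 7996] kHz
Total occupied spectrum: 7988 kHz to 8012 kHz (plus carrier at 8000 kHz)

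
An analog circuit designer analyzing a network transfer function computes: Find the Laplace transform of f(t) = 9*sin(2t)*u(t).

Standard pair: sin(wt)*u(t) <-> w/(s^2+w^2)
With w = 2: L{9*sin(2t)*u(t)} = 18/(s^2+4)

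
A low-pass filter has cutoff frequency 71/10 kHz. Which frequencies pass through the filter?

A low-pass filter passes all frequencies below the cutoff frequency 71/10 kHz and attenuates higher frequencies.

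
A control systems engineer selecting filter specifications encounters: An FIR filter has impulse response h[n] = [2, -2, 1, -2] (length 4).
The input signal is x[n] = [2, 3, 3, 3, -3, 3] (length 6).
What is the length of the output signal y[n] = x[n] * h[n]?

For linear convolution, the output length is:
len(y) = len(x) + len(h) - 1 = 6 + 4 - 1 = 9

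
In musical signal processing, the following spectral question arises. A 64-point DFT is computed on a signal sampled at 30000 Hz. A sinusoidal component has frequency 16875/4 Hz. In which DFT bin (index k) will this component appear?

DFT frequency resolution = f_s/N = 30000/64 = 1875/4 Hz
Bin index k = f_signal / resolution = 16875/4 / 1875/4 = 9
The signal frequency 16875/4 Hz falls in DFT bin k = 9.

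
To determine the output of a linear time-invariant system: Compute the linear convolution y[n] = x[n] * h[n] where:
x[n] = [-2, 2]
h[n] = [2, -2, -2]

y[n] = sum_k x[k]*h[n-k]. Output length = len(x) + len(h) - 1 = 2 + 3 - 1 = 4.
y[0] = -2*2 = -4
y[1] = 2*2 + -2*-2 = 8
y[2] = 2*-2 + -2*-2 = 0
y[3] = 2*-2 = -4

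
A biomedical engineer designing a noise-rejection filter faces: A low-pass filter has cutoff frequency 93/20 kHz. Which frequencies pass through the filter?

A low-pass filter passes all frequencies below the cutoff frequency 93/20 kHz and attenuates higher frequencies.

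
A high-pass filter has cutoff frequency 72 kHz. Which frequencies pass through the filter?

A high-pass filter passes all frequencies above the cutoff frequency 72 kHz and attenuates lower frequencies.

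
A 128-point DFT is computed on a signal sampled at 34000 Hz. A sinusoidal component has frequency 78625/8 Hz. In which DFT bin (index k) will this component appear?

DFT frequency resolution = f_s/N = 34000/128 = 2125/8 Hz
Bin index k = f_signal / resolution = 78625/8 / 2125/8 = 37
The signal frequency 78625/8 Hz falls in DFT bin k = 37.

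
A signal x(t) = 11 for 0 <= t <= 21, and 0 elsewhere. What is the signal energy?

Energy = integral of |x(t)|^2 dt over the signal duration
= 11^2 * 21 = 121 * 21 = 2541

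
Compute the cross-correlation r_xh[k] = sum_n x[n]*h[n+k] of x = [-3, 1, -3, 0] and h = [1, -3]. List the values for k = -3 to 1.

Both sequences indexed from 0 and zero outside their support.
Lags with overlap: k = -3 to 1.
  r_xh[-3] = x[3]*h[0] = 0
  r_xh[-2] = x[2]*h[0] + x[3]*h[1] = -3
  r_xh[-1] = x[1]*h[0] + x[2]*h[1] = 10
  r_xh[0] = x[0]*h[0] + x[1]*h[1] = -6
  r_xh[1] = x[0]*h[1] = 9
r_xh = [0, -3, 10, -6, 9] (for k = -3, ..., 1)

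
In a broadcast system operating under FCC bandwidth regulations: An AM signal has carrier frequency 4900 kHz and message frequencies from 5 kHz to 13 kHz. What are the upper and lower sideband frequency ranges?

Upper sideband (USB) = fc + [fm_low, fm_high] = 4900 + [5, 13] = [4905, 4913] kHz
Lower sideband (LSB) = fc - [fm_high, fm_low] = 4900 - [13, 5] = [4887, 4895] kHz
Total occupied spectrum: 4887 kHz to 4913 kHz (plus carrier at 4900 kHz)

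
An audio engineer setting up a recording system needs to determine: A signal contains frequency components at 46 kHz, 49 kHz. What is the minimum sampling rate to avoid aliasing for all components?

The highest frequency component is f_max = 49 kHz.
Nyquist rate = 2 * f_max = 2 * 49 kHz = 98 kHz.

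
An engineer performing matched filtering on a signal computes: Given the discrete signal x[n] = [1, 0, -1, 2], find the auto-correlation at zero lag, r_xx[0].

The auto-correlation at zero lag r_xx[0] equals the signal energy.
r_xx[0] = sum of x[n]^2 = 1^2 + 0^2 + (-1)^2 + 2^2
= 1 + 0 + 1 + 4 = 6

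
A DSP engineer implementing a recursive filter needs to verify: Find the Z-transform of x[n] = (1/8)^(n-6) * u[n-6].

Time-shifting property: if X(z) = Z{x[n]}, then Z{x[n-d]} = z^(-d) * X(z)
X(z) = z/(z - 1/8) for x[n] = (1/8)^n * u[n]
Z{x[n-6]} = z^(-6) * z/(z - 1/8) = z^(-5)/(z - 1/8)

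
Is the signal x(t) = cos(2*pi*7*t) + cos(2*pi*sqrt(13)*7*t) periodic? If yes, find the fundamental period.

f1 = 7 Hz, f2 = 7*sqrt(13) Hz
Ratio f2/f1 = sqrt(13), which is irrational.
Since the frequency ratio is irrational, no common period exists.
The signal is not periodic.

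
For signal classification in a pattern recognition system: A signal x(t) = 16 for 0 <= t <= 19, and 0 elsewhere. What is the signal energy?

Energy = integral of |x(t)|^2 dt over the signal duration
= 16^2 * 19 = 256 * 19 = 4864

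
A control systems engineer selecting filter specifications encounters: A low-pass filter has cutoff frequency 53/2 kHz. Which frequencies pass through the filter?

A low-pass filter passes all frequencies below the cutoff frequency 53/2 kHz and attenuates higher frequencies.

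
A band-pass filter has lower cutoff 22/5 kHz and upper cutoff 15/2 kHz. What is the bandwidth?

Bandwidth = f_high - f_low
= 15/2 kHz - 22/5 kHz = 31/10 kHz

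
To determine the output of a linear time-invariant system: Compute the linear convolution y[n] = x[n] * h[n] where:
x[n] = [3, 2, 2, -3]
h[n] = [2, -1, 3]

y[n] = sum_k x[k]*h[n-k]. Output length = len(x) + len(h) - 1 = 4 + 3 - 1 = 6.
y[0] = 3*2 = 6
y[1] = 2*2 + 3*-1 = 1
y[2] = 2*2 + 2*-1 + 3*3 = 11
y[3] = -3*2 + 2*-1 + 2*3 = -2
y[4] = -3*-1 + 2*3 = 9
y[5] = -3*3 = -9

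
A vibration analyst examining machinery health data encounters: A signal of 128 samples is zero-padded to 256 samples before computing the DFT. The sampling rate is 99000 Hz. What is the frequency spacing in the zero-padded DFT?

Original DFT: N = 128, resolution = f_s/N = 99000/128 = 12375/16 Hz
Zero-padded DFT: N = 256, resolution = f_s/N = 99000/256 = 12375/32 Hz
Zero-padding interpolates the spectrum (finer frequency grid)
but does NOT improve the true spectral resolution (ability to resolve close frequencies).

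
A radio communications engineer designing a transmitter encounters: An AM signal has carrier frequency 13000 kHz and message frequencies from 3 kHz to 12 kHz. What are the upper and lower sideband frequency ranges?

Upper sideband (USB) = fc + [fm_low, fm_high] = 13000 + [3, 12] = [13003, 13012] kHz
Lower sideband (LSB) = fc - [fm_high, fm_low] = 13000 - [12, 3] = [12988, 12997] kHz
Total occupied spectrum: 12988 kHz to 13012 kHz (plus carrier at 13000 kHz)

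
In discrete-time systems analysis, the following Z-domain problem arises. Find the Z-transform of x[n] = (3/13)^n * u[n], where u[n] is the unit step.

The Z-transform of a^n * u[n] is z/(z-a) for |z| > |a|.
Here a = 3/13, so X(z) = z/(z - (3/13)) = 13z/(13z - 3)
ROC: |z| > 3/13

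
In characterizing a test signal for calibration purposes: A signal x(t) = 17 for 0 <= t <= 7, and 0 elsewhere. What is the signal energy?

Energy = integral of |x(t)|^2 dt over the signal duration
= 17^2 * 7 = 289 * 7 = 2023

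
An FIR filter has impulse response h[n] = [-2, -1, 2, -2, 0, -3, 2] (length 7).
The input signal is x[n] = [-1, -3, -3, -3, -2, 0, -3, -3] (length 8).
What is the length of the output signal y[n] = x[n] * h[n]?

For linear convolution, the output length is:
len(y) = len(x) + len(h) - 1 = 8 + 7 - 1 = 14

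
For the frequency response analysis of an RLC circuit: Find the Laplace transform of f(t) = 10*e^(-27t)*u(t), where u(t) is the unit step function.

Standard Laplace transform pair:
e^(-at)*u(t) <-> 1/(s+a)
With a = 27: L{10*e^(-27t)*u(t)} = 10/(s+27), ROC: Re(s) > -27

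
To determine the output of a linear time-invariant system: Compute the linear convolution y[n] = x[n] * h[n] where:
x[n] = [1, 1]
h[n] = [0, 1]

y[n] = sum_k x[k]*h[n-k]. Output length = len(x) + len(h) - 1 = 2 + 2 - 1 = 3.
y[0] = 1*0 = 0
y[1] = 1*0 + 1*1 = 1
y[2] = 1*1 = 1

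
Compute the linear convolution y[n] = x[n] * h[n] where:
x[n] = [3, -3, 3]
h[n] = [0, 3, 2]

y[n] = sum_k x[k]*h[n-k]. Output length = len(x) + len(h) - 1 = 3 + 3 - 1 = 5.
y[0] = 3*0 = 0
y[1] = -3*0 + 3*3 = 9
y[2] = 3*0 + -3*3 + 3*2 = -3
y[3] = 3*3 + -3*2 = 3
y[4] = 3*2 = 6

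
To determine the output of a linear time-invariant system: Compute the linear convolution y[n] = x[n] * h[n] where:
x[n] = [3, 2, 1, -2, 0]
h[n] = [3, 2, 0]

y[n] = sum_k x[k]*h[n-k]. Output length = len(x) + len(h) - 1 = 5 + 3 - 1 = 7.
y[0] = 3*3 = 9
y[1] = 2*3 + 3*2 = 12
y[2] = 1*3 + 2*2 + 3*0 = 7
y[3] = -2*3 + 1*2 + 2*0 = -4
y[4] = 0*3 + -2*2 + 1*0 = -4
y[5] = 0*2 + -2*0 = 0
y[6] = 0*0 = 0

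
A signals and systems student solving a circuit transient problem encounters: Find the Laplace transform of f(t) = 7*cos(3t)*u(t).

Standard pair: cos(wt)*u(t) <-> s/(s^2+w^2)
With w = 3: L{7*cos(3t)*u(t)} = 7s/(s^2+9)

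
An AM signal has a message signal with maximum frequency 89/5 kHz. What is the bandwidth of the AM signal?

In AM (double-sideband), the bandwidth is twice the message frequency.
BW = 2 * f_m = 2 * 89/5 kHz = 178/5 kHz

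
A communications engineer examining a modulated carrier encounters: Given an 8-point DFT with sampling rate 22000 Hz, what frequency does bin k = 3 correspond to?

The frequency of DFT bin k is: f_k = k * f_s / N
f_3 = 3 * 22000 / 8 = 8250 Hz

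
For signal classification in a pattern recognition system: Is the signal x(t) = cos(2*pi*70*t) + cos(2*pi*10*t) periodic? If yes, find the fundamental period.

f1 = 70 Hz, f2 = 10 Hz
Period T1 = 1/70, T2 = 1/10
Ratio T1/T2 = 10/70, which is rational.
The signal is periodic with fundamental period T = 1/GCD(70,10) = 1/10 s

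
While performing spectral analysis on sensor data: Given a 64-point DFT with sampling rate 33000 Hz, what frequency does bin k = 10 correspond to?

The frequency of DFT bin k is: f_k = k * f_s / N
f_10 = 10 * 33000 / 64 = 20625/4 Hz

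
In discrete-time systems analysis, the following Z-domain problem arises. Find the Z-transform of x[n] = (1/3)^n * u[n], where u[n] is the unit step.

The Z-transform of a^n * u[n] is z/(z-a) for |z| > |a|.
Here a = 1/3, so X(z) = z/(z - (1/3)) = 3z/(3z - 1)
ROC: |z| > 1/3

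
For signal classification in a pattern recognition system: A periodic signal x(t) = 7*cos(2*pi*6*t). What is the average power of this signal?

Average power of A*cos(wt) is A^2/2.
P = 7^2 / 2 = 49/2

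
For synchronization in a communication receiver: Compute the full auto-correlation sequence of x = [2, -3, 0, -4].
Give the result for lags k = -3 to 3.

r_xx[k] = sum_m x[m]*x[m+k], indexed from 0, for k = -3 to 3:
  r_xx[-3] = x[3]*x[0] = -8
  r_xx[-2] = x[2]*x[0] + x[3]*x[1] = 12
  r_xx[-1] = x[1]*x[0] + x[2]*x[1] + x[3]*x[2] = -6
  r_xx[0] = x[0]*x[0] + x[1]*x[1] + x[2]*x[2] + x[3]*x[3] = 29
  r_xx[1] = x[0]*x[1] + x[1]*x[2] + x[2]*x[3] = -6
  r_xx[2] = x[0]*x[2] + x[1]*x[3] = 12
  r_xx[3] = x[0]*x[3] = -8
r_xx = [-8, 12, -6, 29, -6, 12, -8]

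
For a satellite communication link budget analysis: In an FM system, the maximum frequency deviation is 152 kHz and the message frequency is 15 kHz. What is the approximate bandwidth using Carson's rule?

Carson's rule: BW = 2*(delta_f + f_m)
= 2*(152 + 15) kHz = 334 kHz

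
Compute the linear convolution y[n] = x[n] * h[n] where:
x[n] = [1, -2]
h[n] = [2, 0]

y[n] = sum_k x[k]*h[n-k]. Output length = len(x) + len(h) - 1 = 2 + 2 - 1 = 3.
y[0] = 1*2 = 2
y[1] = -2*2 + 1*0 = -4
y[2] = -2*0 = 0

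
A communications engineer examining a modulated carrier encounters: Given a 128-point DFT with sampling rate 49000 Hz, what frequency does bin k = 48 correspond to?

The frequency of DFT bin k is: f_k = k * f_s / N
f_48 = 48 * 49000 / 128 = 18375 Hz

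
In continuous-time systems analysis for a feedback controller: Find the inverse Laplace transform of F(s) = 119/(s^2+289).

Standard pair: w/(s^2+w^2) <-> sin(wt)*u(t)
Recognize w^2 = 289, so w = 17; numerator 119 = 7*17.
f(t) = 7*sin(17t)*u(t)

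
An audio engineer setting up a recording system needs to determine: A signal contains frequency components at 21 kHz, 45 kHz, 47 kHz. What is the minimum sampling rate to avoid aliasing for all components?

The highest frequency component is f_max = 47 kHz.
Nyquist rate = 2 * f_max = 2 * 47 kHz = 94 kHz.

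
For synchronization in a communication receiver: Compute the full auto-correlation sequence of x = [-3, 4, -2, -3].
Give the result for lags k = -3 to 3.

r_xx[k] = sum_m x[m]*x[m+k], indexed from 0, for k = -3 to 3:
  r_xx[-3] = x[3]*x[0] = 9
  r_xx[-2] = x[2]*x[0] + x[3]*x[1] = -6
  r_xx[-1] = x[1]*x[0] + x[2]*x[1] + x[3]*x[2] = -14
  r_xx[0] = x[0]*x[0] + x[1]*x[1] + x[2]*x[2] + x[3]*x[3] = 38
  r_xx[1] = x[0]*x[1] + x[1]*x[2] + x[2]*x[3] = -14
  r_xx[2] = x[0]*x[2] + x[1]*x[3] = -6
  r_xx[3] = x[0]*x[3] = 9
r_xx = [9, -6, -14, 38, -14, -6, 9]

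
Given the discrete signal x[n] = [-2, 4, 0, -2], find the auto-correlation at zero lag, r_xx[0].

The auto-correlation at zero lag r_xx[0] equals the signal energy.
r_xx[0] = sum of x[n]^2 = (-2)^2 + 4^2 + 0^2 + (-2)^2
= 4 + 16 + 0 + 4 = 24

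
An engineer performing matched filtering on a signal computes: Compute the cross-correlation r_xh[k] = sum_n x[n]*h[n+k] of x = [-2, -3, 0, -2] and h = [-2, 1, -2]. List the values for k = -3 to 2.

Both sequences indexed from 0 and zero outside their support.
Lags with overlap: k = -3 to 2.
  r_xh[-3] = x[3]*h[0] = 4
  r_xh[-2] = x[2]*h[0] + x[3]*h[1] = -2
  r_xh[-1] = x[1]*h[0] + x[2]*h[1] + x[3]*h[2] = 10
  r_xh[0] = x[0]*h[0] + x[1]*h[1] + x[2]*h[2] = 1
  r_xh[1] = x[0]*h[1] + x[1]*h[2] = 4
  r_xh[2] = x[0]*h[2] = 4
r_xh = [4, -2, 10, 1, 4, 4] (for k = -3, ..., 2)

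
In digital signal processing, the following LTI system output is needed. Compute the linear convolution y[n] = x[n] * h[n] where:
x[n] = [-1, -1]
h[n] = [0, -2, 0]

y[n] = sum_k x[k]*h[n-k]. Output length = len(x) + len(h) - 1 = 2 + 3 - 1 = 4.
y[0] = -1*0 = 0
y[1] = -1*0 + -1*-2 = 2
y[2] = -1*-2 + -1*0 = 2
y[3] = -1*0 = 0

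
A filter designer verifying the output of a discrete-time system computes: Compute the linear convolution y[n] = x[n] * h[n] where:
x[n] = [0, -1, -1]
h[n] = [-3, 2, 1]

y[n] = sum_k x[k]*h[n-k]. Output length = len(x) + len(h) - 1 = 3 + 3 - 1 = 5.
y[0] = 0*-3 = 0
y[1] = -1*-3 + 0*2 = 3
y[2] = -1*-3 + -1*2 + 0*1 = 1
y[3] = -1*2 + -1*1 = -3
y[4] = -1*1 = -1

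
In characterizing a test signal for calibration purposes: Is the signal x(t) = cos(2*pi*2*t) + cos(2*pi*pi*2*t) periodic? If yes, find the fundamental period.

f1 = 2 Hz, f2 = 2*pi Hz
Ratio f2/f1 = pi, which is irrational.
Since the frequency ratio is irrational, no common period exists.
The signal is not periodic.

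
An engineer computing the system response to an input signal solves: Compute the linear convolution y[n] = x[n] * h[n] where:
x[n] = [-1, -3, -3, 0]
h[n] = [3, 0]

y[n] = sum_k x[k]*h[n-k]. Output length = len(x) + len(h) - 1 = 4 + 2 - 1 = 5.
y[0] = -1*3 = -3
y[1] = -3*3 + -1*0 = -9
y[2] = -3*3 + -3*0 = -9
y[3] = 0*3 + -3*0 = 0
y[4] = 0*0 = 0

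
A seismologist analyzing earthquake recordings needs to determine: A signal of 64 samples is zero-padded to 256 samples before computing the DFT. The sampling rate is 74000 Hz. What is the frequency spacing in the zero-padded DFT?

Original DFT: N = 64, resolution = f_s/N = 74000/64 = 4625/4 Hz
Zero-padded DFT: N = 256, resolution = f_s/N = 74000/256 = 4625/16 Hz
Zero-padding interpolates the spectrum (finer frequency grid)
but does NOT improve the true spectral resolution (ability to resolve close frequencies).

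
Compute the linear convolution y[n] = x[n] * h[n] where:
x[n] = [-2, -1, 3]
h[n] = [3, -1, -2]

y[n] = sum_k x[k]*h[n-k]. Output length = len(x) + len(h) - 1 = 3 + 3 - 1 = 5.
y[0] = -2*3 = -6
y[1] = -1*3 + -2*-1 = -1
y[2] = 3*3 + -1*-1 + -2*-2 = 14
y[3] = 3*-1 + -1*-2 = -1
y[4] = 3*-2 = -6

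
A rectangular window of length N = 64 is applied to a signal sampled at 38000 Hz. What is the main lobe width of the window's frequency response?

For a rectangular window of length N,
the main lobe width in frequency is 2*f_s/N.
= 2*38000/64 = 2375/2 Hz
This determines the minimum frequency separation for resolving two sinusoids.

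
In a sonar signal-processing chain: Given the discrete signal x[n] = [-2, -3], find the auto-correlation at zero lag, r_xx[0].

The auto-correlation at zero lag r_xx[0] equals the signal energy.
r_xx[0] = sum of x[n]^2 = (-2)^2 + (-3)^2
= 4 + 9 = 13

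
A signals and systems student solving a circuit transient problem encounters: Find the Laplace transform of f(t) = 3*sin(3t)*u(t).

Standard pair: sin(wt)*u(t) <-> w/(s^2+w^2)
With w = 3: L{3*sin(3t)*u(t)} = 9/(s^2+9)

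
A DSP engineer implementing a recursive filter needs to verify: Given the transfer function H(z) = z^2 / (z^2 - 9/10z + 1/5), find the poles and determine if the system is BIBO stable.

Poles are roots of the denominator: z^2 - 9/10z + 1/5 = 0.
Quadratic formula: z = [-(-9/10) +/- sqrt((-9/10)^2 - 4*(1/5))] / 2
Discriminant = 81/100 - 4/5 = 1/100; sqrt = 1/10.
z = (9/10 +/- 1/10) / 2 => z = 1/2 or z = 2/5.
|p1| = 2/5, |p2| = 1/2.
For BIBO stability, all poles must lie inside the unit circle (|p| < 1).
System is STABLE since both |p| < 1.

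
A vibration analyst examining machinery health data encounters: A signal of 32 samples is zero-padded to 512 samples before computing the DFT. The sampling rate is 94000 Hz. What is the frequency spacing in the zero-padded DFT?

Original DFT: N = 32, resolution = f_s/N = 94000/32 = 5875/2 Hz
Zero-padded DFT: N = 512, resolution = f_s/N = 94000/512 = 5875/32 Hz
Zero-padding interpolates the spectrum (finer frequency grid)
but does NOT improve the true spectral resolution (ability to resolve close frequencies).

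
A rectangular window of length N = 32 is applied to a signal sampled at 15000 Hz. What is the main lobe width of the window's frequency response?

For a rectangular window of length N,
the main lobe width in frequency is 2*f_s/N.
= 2*15000/32 = 1875/2 Hz
This determines the minimum frequency separation for resolving two sinusoids.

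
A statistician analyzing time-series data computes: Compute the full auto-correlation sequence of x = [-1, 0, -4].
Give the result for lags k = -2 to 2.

r_xx[k] = sum_m x[m]*x[m+k], indexed from 0, for k = -2 to 2:
  r_xx[-2] = x[2]*x[0] = 4
  r_xx[-1] = x[1]*x[0] + x[2]*x[1] = 0
  r_xx[0] = x[0]*x[0] + x[1]*x[1] + x[2]*x[2] = 17
  r_xx[1] = x[0]*x[1] + x[1]*x[2] = 0
  r_xx[2] = x[0]*x[2] = 4
r_xx = [4, 0, 17, 0, 4]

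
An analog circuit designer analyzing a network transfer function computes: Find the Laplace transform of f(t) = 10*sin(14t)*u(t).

Standard pair: sin(wt)*u(t) <-> w/(s^2+w^2)
With w = 14: L{10*sin(14t)*u(t)} = 140/(s^2+196)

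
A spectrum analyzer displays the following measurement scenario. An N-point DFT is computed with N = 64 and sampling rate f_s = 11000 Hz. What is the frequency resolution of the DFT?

DFT frequency resolution = f_s / N
= 11000 / 64 = 1375/8 Hz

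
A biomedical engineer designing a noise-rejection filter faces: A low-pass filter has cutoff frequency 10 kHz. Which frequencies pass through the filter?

A low-pass filter passes all frequencies below the cutoff frequency 10 kHz and attenuates higher frequencies.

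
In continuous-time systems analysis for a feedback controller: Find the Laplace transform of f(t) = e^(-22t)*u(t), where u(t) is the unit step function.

Standard Laplace transform pair:
e^(-at)*u(t) <-> 1/(s+a)
With a = 22: L{e^(-22t)*u(t)} = 1/(s+22), ROC: Re(s) > -22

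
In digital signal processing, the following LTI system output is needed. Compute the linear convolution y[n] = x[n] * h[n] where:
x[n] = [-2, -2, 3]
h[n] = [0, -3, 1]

y[n] = sum_k x[k]*h[n-k]. Output length = len(x) + len(h) - 1 = 3 + 3 - 1 = 5.
y[0] = -2*0 = 0
y[1] = -2*0 + -2*-3 = 6
y[2] = 3*0 + -2*-3 + -2*1 = 4
y[3] = 3*-3 + -2*1 = -11
y[4] = 3*1 = 3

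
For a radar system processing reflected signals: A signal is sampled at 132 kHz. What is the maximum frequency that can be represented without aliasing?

The maximum frequency that can be represented without aliasing
is the Nyquist frequency: f_max = f_s / 2 = 132 kHz / 2 = 66 kHz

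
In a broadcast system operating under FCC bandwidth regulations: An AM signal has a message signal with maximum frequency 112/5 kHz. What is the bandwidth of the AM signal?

In AM (double-sideband), the bandwidth is twice the message frequency.
BW = 2 * f_m = 2 * 112/5 kHz = 224/5 kHz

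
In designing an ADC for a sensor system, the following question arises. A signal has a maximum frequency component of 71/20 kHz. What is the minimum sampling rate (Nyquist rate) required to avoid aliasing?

By the Nyquist-Shannon sampling theorem,
the minimum sampling rate (Nyquist rate) must be at least 2 * f_max.
Nyquist rate = 2 * 71/20 kHz = 71/10 kHz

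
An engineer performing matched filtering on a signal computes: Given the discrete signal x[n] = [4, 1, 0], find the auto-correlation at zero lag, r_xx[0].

The auto-correlation at zero lag r_xx[0] equals the signal energy.
r_xx[0] = sum of x[n]^2 = 4^2 + 1^2 + 0^2
= 16 + 1 + 0 = 17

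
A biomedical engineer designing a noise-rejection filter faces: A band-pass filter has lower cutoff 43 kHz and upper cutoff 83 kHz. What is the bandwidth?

Bandwidth = f_high - f_low
= 83 kHz - 43 kHz = 40 kHz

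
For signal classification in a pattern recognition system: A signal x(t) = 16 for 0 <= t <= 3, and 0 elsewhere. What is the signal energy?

Energy = integral of |x(t)|^2 dt over the signal duration
= 16^2 * 3 = 256 * 3 = 768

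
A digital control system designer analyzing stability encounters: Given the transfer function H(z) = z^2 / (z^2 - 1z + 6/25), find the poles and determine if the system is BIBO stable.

Poles are roots of the denominator: z^2 - 1z + 6/25 = 0.
Quadratic formula: z = [-(-1) +/- sqrt((-1)^2 - 4*(6/25))] / 2
Discriminant = 1 - 24/25 = 1/25; sqrt = 1/5.
z = (1 +/- 1/5) / 2 => z = 3/5 or z = 2/5.
|p1| = 3/5, |p2| = 2/5.
For BIBO stability, all poles must lie inside the unit circle (|p| < 1).
System is STABLE since both |p| < 1.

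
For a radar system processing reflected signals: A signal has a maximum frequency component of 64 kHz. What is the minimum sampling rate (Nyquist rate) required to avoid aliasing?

By the Nyquist-Shannon sampling theorem,
the minimum sampling rate (Nyquist rate) must be at least 2 * f_max.
Nyquist rate = 2 * 64 kHz = 128 kHz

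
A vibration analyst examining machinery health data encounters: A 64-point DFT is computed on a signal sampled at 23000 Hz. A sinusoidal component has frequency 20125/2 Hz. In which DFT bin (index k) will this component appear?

DFT frequency resolution = f_s/N = 23000/64 = 2875/8 Hz
Bin index k = f_signal / resolution = 20125/2 / 2875/8 = 28
The signal frequency 20125/2 Hz falls in DFT bin k = 28.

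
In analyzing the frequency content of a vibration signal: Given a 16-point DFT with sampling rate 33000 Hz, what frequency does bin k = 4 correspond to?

The frequency of DFT bin k is: f_k = k * f_s / N
f_4 = 4 * 33000 / 16 = 8250 Hz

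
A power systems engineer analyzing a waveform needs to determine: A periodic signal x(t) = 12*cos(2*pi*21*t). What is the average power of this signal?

Average power of A*cos(wt) is A^2/2.
P = 12^2 / 2 = 144/2 = 72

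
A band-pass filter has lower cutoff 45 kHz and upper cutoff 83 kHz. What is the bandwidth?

Bandwidth = f_high - f_low
= 83 kHz - 45 kHz = 38 kHz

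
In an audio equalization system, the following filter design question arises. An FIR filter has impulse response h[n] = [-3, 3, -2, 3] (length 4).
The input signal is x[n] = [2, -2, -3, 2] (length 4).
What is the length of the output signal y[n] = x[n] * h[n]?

For linear convolution, the output length is:
len(y) = len(x) + len(h) - 1 = 4 + 4 - 1 = 7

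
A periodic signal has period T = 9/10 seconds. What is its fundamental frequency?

The fundamental frequency is the reciprocal of the period.
f = 1/T = 1/(9/10) = 10/9 Hz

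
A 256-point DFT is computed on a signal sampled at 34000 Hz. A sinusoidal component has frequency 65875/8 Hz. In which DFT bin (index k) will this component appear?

DFT frequency resolution = f_s/N = 34000/256 = 2125/16 Hz
Bin index k = f_signal / resolution = 65875/8 / 2125/16 = 62
The signal frequency 65875/8 Hz falls in DFT bin k = 62.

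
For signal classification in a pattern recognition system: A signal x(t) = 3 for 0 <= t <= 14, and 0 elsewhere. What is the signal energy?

Energy = integral of |x(t)|^2 dt over the signal duration
= 3^2 * 14 = 9 * 14 = 126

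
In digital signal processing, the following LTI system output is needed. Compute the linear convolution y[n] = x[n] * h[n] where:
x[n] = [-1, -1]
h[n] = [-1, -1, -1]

y[n] = sum_k x[k]*h[n-k]. Output length = len(x) + len(h) - 1 = 2 + 3 - 1 = 4.
y[0] = -1*-1 = 1
y[1] = -1*-1 + -1*-1 = 2
y[2] = -1*-1 + -1*-1 = 2
y[3] = -1*-1 = 1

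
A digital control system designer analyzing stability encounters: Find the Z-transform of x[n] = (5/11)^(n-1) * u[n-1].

Time-shifting property: if X(z) = Z{x[n]}, then Z{x[n-d]} = z^(-d) * X(z)
X(z) = z/(z - 5/11) for x[n] = (5/11)^n * u[n]
Z{x[n-1]} = z^(-1) * z/(z - 5/11) = 1/(z - 5/11)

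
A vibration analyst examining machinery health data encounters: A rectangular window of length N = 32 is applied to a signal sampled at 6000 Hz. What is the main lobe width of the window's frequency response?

For a rectangular window of length N,
the main lobe width in frequency is 2*f_s/N.
= 2*6000/32 = 375 Hz
This determines the minimum frequency separation for resolving two sinusoids.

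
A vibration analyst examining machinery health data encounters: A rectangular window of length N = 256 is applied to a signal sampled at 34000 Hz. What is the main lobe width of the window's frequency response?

For a rectangular window of length N,
the main lobe width in frequency is 2*f_s/N.
= 2*34000/256 = 2125/8 Hz
This determines the minimum frequency separation for resolving two sinusoids.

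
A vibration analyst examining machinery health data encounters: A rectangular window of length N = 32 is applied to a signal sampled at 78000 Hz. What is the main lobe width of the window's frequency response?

For a rectangular window of length N,
the main lobe width in frequency is 2*f_s/N.
= 2*78000/32 = 4875 Hz
This determines the minimum frequency separation for resolving two sinusoids.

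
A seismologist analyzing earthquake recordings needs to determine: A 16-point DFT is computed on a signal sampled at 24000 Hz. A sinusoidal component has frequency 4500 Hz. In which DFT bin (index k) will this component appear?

DFT frequency resolution = f_s/N = 24000/16 = 1500 Hz
Bin index k = f_signal / resolution = 4500 / 1500 = 3
The signal frequency 4500 Hz falls in DFT bin k = 3.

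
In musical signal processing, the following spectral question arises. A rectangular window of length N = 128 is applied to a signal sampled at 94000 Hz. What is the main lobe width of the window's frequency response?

For a rectangular window of length N,
the main lobe width in frequency is 2*f_s/N.
= 2*94000/128 = 5875/4 Hz
This determines the minimum frequency separation for resolving two sinusoids.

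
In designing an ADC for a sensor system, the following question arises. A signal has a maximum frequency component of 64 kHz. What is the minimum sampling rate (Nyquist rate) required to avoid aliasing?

By the Nyquist-Shannon sampling theorem,
the minimum sampling rate (Nyquist rate) must be at least 2 * f_max.
Nyquist rate = 2 * 64 kHz = 128 kHz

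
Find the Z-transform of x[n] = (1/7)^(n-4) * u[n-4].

Time-shifting property: if X(z) = Z{x[n]}, then Z{x[n-d]} = z^(-d) * X(z)
X(z) = z/(z - 1/7) for x[n] = (1/7)^n * u[n]
Z{x[n-4]} = z^(-4) * z/(z - 1/7) = z^(-3)/(z - 1/7)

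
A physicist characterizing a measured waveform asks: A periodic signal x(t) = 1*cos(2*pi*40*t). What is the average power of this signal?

Average power of A*cos(wt) is A^2/2.
P = 1^2 / 2 = 1/2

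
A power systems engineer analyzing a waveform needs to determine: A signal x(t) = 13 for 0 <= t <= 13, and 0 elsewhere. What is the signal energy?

Energy = integral of |x(t)|^2 dt over the signal duration
= 13^2 * 13 = 169 * 13 = 2197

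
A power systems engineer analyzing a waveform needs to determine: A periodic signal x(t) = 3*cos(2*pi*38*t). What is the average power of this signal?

Average power of A*cos(wt) is A^2/2.
P = 3^2 / 2 = 9/2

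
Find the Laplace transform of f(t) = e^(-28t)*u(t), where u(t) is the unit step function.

Standard Laplace transform pair:
e^(-at)*u(t) <-> 1/(s+a)
With a = 28: L{e^(-28t)*u(t)} = 1/(s+28), ROC: Re(s) > -28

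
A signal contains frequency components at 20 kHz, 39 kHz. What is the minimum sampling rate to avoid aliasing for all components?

The highest frequency component is f_max = 39 kHz.
Nyquist rate = 2 * f_max = 2 * 39 kHz = 78 kHz.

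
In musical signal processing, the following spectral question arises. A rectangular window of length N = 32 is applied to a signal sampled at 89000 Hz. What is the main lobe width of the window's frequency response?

For a rectangular window of length N,
the main lobe width in frequency is 2*f_s/N.
= 2*89000/32 = 11125/2 Hz
This determines the minimum frequency separation for resolving two sinusoids.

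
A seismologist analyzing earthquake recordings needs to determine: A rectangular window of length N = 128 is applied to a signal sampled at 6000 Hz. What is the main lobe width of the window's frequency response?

For a rectangular window of length N,
the main lobe width in frequency is 2*f_s/N.
= 2*6000/128 = 375/4 Hz
This determines the minimum frequency separation for resolving two sinusoids.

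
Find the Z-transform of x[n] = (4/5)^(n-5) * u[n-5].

Time-shifting property: if X(z) = Z{x[n]}, then Z{x[n-d]} = z^(-d) * X(z)
X(z) = z/(z - 4/5) for x[n] = (4/5)^n * u[n]
Z{x[n-5]} = z^(-5) * z/(z - 4/5) = z^(-4)/(z - 4/5)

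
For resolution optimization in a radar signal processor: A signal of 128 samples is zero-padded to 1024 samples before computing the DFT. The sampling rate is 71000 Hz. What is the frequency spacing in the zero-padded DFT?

Original DFT: N = 128, resolution = f_s/N = 71000/128 = 8875/16 Hz
Zero-padded DFT: N = 1024, resolution = f_s/N = 71000/1024 = 8875/128 Hz
Zero-padding interpolates the spectrum (finer frequency grid)
but does NOT improve the true spectral resolution (ability to resolve close frequencies).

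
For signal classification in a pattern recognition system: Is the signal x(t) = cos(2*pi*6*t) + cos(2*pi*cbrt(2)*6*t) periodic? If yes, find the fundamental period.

f1 = 6 Hz, f2 = 6*cbrt(2) Hz
Ratio f2/f1 = cbrt(2), which is irrational.
Since the frequency ratio is irrational, no common period exists.
The signal is not periodic.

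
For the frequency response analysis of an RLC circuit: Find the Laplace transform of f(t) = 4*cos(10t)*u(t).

Standard pair: cos(wt)*u(t) <-> s/(s^2+w^2)
With w = 10: L{4*cos(10t)*u(t)} = 4s/(s^2+100)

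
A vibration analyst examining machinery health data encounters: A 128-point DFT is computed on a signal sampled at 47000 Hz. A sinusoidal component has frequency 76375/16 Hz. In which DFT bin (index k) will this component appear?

DFT frequency resolution = f_s/N = 47000/128 = 5875/16 Hz
Bin index k = f_signal / resolution = 76375/16 / 5875/16 = 13
The signal frequency 76375/16 Hz falls in DFT bin k = 13.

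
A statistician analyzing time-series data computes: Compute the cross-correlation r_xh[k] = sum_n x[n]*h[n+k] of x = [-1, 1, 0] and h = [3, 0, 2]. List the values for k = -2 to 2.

Both sequences indexed from 0 and zero outside their support.
Lags with overlap: k = -2 to 2.
  r_xh[-2] = x[2]*h[0] = 0
  r_xh[-1] = x[1]*h[0] + x[2]*h[1] = 3
  r_xh[0] = x[0]*h[0] + x[1]*h[1] + x[2]*h[2] = -3
  r_xh[1] = x[0]*h[1] + x[1]*h[2] = 2
  r_xh[2] = x[0]*h[2] = -2
r_xh = [0, 3, -3, 2, -2] (for k = -2, ..., 2)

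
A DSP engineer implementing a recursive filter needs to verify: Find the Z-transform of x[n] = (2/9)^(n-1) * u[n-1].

Time-shifting property: if X(z) = Z{x[n]}, then Z{x[n-d]} = z^(-d) * X(z)
X(z) = z/(z - 2/9) for x[n] = (2/9)^n * u[n]
Z{x[n-1]} = z^(-1) * z/(z - 2/9) = 1/(z - 2/9)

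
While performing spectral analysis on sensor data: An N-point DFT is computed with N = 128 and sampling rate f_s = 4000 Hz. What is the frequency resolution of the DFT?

DFT frequency resolution = f_s / N
= 4000 / 128 = 125/4 Hz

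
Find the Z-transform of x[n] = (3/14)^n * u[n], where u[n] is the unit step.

The Z-transform of a^n * u[n] is z/(z-a) for |z| > |a|.
Here a = 3/14, so X(z) = z/(z - (3/14)) = 14z/(14z - 3)
ROC: |z| > 3/14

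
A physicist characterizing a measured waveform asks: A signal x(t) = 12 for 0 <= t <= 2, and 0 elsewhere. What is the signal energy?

Energy = integral of |x(t)|^2 dt over the signal duration
= 12^2 * 2 = 144 * 2 = 288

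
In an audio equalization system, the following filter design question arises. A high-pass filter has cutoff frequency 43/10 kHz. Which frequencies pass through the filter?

A high-pass filter passes all frequencies above the cutoff frequency 43/10 kHz and attenuates lower frequencies.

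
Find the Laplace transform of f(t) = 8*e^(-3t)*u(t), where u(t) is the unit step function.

Standard Laplace transform pair:
e^(-at)*u(t) <-> 1/(s+a)
With a = 3: L{8*e^(-3t)*u(t)} = 8/(s+3), ROC: Re(s) > -3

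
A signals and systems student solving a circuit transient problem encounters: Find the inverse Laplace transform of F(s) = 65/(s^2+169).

Standard pair: w/(s^2+w^2) <-> sin(wt)*u(t)
Recognize w^2 = 169, so w = 13; numerator 65 = 5*13.
f(t) = 5*sin(13t)*u(t)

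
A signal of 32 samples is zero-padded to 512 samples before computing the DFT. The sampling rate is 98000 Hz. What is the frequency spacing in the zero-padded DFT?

Original DFT: N = 32, resolution = f_s/N = 98000/32 = 6125/2 Hz
Zero-padded DFT: N = 512, resolution = f_s/N = 98000/512 = 6125/32 Hz
Zero-padding interpolates the spectrum (finer frequency grid)
but does NOT improve the true spectral resolution (ability to resolve close frequencies).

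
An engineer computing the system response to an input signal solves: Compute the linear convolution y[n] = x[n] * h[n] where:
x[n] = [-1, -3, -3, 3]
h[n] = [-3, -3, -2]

y[n] = sum_k x[k]*h[n-k]. Output length = len(x) + len(h) - 1 = 4 + 3 - 1 = 6.
y[0] = -1*-3 = 3
y[1] = -3*-3 + -1*-3 = 12
y[2] = -3*-3 + -3*-3 + -1*-2 = 20
y[3] = 3*-3 + -3*-3 + -3*-2 = 6
y[4] = 3*-3 + -3*-2 = -3
y[5] = 3*-2 = -6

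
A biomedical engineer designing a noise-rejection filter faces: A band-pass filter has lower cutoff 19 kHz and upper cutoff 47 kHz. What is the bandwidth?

Bandwidth = f_high - f_low
= 47 kHz - 19 kHz = 28 kHz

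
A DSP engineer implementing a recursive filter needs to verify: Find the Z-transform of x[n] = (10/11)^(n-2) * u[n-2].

Time-shifting property: if X(z) = Z{x[n]}, then Z{x[n-d]} = z^(-d) * X(z)
X(z) = z/(z - 10/11) for x[n] = (10/11)^n * u[n]
Z{x[n-2]} = z^(-2) * z/(z - 10/11) = z^(-1)/(z - 10/11)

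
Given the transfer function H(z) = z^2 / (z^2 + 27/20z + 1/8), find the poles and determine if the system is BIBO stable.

Poles are roots of the denominator: z^2 + 27/20z + 1/8 = 0.
Quadratic formula: z = [-(27/20) +/- sqrt((27/20)^2 - 4*(1/8))] / 2
Discriminant = 729/400 - 1/2 = 529/400; sqrt = 23/20.
z = (-27/20 +/- 23/20) / 2 => z = -1/10 or z = -5/4.
|p1| = 5/4, |p2| = 1/10.
For BIBO stability, all poles must lie inside the unit circle (|p| < 1).
System is UNSTABLE since at least one |p| >= 1.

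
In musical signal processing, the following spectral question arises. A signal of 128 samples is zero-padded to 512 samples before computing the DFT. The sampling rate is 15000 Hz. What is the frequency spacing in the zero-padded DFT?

Original DFT: N = 128, resolution = f_s/N = 15000/128 = 1875/16 Hz
Zero-padded DFT: N = 512, resolution = f_s/N = 15000/512 = 1875/64 Hz
Zero-padding interpolates the spectrum (finer frequency grid)
but does NOT improve the true spectral resolution (ability to resolve close frequencies).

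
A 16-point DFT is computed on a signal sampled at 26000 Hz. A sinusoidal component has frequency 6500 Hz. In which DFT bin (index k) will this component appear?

DFT frequency resolution = f_s/N = 26000/16 = 1625 Hz
Bin index k = f_signal / resolution = 6500 / 1625 = 4
The signal frequency 6500 Hz falls in DFT bin k = 4.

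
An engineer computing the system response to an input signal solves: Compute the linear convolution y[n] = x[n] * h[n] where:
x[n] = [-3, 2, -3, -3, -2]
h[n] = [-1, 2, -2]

y[n] = sum_k x[k]*h[n-k]. Output length = len(x) + len(h) - 1 = 5 + 3 - 1 = 7.
y[0] = -3*-1 = 3
y[1] = 2*-1 + -3*2 = -8
y[2] = -3*-1 + 2*2 + -3*-2 = 13
y[3] = -3*-1 + -3*2 + 2*-2 = -7
y[4] = -2*-1 + -3*2 + -3*-2 = 2
y[5] = -2*2 + -3*-2 = 2
y[6] = -2*-2 = 4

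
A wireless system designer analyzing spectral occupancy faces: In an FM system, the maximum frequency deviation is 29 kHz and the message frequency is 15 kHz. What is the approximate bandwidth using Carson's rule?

Carson's rule: BW = 2*(delta_f + f_m)
= 2*(29 + 15) kHz = 88 kHz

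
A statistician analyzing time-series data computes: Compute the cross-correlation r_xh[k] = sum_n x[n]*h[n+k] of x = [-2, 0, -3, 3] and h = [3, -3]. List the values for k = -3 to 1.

Both sequences indexed from 0 and zero outside their support.
Lags with overlap: k = -3 to 1.
  r_xh[-3] = x[3]*h[0] = 9
  r_xh[-2] = x[2]*h[0] + x[3]*h[1] = -18
  r_xh[-1] = x[1]*h[0] + x[2]*h[1] = 9
  r_xh[0] = x[0]*h[0] + x[1]*h[1] = -6
  r_xh[1] = x[0]*h[1] = 6
r_xh = [9, -18, 9, -6, 6] (for k = -3, ..., 1)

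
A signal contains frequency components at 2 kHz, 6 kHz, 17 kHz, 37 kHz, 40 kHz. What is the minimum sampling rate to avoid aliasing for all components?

The highest frequency component is f_max = 40 kHz.
Nyquist rate = 2 * f_max = 2 * 40 kHz = 80 kHz.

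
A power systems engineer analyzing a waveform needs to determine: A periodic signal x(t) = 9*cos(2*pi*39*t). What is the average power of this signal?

Average power of A*cos(wt) is A^2/2.
P = 9^2 / 2 = 81/2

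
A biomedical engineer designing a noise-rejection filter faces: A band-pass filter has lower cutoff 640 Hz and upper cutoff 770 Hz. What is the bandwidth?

Bandwidth = f_high - f_low
= 770 Hz - 640 Hz = 130 Hz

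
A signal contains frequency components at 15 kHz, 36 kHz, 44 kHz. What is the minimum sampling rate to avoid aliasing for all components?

The highest frequency component is f_max = 44 kHz.
Nyquist rate = 2 * f_max = 2 * 44 kHz = 88 kHz.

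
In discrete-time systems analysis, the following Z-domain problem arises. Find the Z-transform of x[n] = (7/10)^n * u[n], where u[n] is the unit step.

The Z-transform of a^n * u[n] is z/(z-a) for |z| > |a|.
Here a = 7/10, so X(z) = z/(z - (7/10)) = 10z/(10z - 7)
ROC: |z| > 7/10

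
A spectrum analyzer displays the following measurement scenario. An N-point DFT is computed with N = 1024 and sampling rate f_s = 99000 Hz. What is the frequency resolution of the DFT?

DFT frequency resolution = f_s / N
= 99000 / 1024 = 12375/128 Hz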